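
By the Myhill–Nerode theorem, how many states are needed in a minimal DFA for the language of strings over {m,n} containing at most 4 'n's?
By Myhill–Nerode, count the distinguishable equivalence classes: 6 classes — having seen 0, 1, …, 4, or >4 copies of 'n'; counts 0 through 4 are accepting and >4 is dead.
6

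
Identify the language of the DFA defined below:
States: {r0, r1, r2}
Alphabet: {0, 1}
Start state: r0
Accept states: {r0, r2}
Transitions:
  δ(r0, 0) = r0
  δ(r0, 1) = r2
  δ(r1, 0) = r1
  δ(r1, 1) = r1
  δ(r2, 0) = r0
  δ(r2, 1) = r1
Testing a few strings:
  '0000' → accept
  '111' → reject
  '001' → accept
  '101' → accept
State roles: r0=last symbol not 1 (ok); r1=saw 11 (dead); r2=last symbol 1 (ok)
All binary strings with no two consecutive 1's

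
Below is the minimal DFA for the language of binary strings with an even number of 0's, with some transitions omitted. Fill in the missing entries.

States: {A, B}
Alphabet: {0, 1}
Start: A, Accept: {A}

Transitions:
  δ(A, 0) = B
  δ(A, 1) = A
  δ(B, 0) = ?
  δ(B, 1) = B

From the language and accept set, identify what each state tracks — A: even number of 0's so far; B: odd number of 0's so far.
Each missing δ(q, a) is the state matching the new tracked value after reading a.
δ(B, 0) = A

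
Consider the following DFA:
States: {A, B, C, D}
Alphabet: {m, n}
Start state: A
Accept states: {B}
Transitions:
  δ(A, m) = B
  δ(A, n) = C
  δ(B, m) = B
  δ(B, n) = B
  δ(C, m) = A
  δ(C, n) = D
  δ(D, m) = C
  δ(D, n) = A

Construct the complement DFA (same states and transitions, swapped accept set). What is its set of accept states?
Complement accept states = All states \ Original accept states
= {A, B, C, D} \ {B}
{A, C, D}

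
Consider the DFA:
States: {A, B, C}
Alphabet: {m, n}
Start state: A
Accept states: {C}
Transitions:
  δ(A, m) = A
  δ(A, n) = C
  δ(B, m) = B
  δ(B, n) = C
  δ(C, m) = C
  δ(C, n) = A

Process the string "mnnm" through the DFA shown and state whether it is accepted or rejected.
Processing string "mnnm":
  A --m--> A
  A --n--> C
  C --n--> A
  A --m--> A
Final state: A
Accept states: {C}
No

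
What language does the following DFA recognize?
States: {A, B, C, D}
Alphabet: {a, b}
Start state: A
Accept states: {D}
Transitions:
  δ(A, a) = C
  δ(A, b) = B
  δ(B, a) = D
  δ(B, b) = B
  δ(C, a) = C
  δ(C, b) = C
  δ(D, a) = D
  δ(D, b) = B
Testing a few strings:
  'b' → reject
  'abbb' → reject
  'ba' → accept
  'a' → reject
State roles: A=no input read; B=started with b, last symbol b; C=started with a (dead); D=started with b, last symbol a
All strings over {a,b} that start with b and end with a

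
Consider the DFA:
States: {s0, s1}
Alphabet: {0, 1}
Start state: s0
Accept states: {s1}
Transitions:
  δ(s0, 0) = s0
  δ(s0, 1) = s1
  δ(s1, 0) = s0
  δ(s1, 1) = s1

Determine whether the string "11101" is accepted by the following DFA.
Processing string "11101":
  s0 --1--> s1
  s1 --1--> s1
  s1 --1--> s1
  s1 --0--> s0
  s0 --1--> s1
Final state: s1
Accept states: {s1}
Yes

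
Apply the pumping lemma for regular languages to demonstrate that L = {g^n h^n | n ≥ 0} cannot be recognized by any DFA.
Assume L is regular with pumping length p. Idea: pumping the g-block changes the count balance.
Choose s = g^p h^p (length 2p ≥ p). By the pumping lemma, s = xyz with |xy| ≤ p, |y| > 0. So y = g^k for some k > 0 (since xy is entirely within the g's). Pumping gives xy²z = g^(p+k) h^p, which is not in L since p+k ≠ p.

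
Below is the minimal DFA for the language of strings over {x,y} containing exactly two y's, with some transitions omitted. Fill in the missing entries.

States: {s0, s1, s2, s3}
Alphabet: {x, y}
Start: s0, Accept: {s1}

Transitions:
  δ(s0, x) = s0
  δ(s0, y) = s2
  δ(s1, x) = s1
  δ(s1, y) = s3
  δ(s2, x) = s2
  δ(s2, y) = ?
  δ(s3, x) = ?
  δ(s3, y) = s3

From the language and accept set, identify what each state tracks — s0: zero y's; s1: two y's; s2: one y; s3: ≥ three y's (dead).
Each missing δ(q, a) is the state matching the new tracked value after reading a.
δ(s2, y) = s1; δ(s3, x) = s3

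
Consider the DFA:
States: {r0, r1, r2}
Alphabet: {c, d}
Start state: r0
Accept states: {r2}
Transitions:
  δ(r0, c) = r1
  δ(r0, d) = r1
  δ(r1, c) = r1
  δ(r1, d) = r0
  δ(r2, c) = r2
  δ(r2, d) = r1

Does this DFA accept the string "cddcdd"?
Processing string "cddcdd":
  r0 --c--> r1
  r1 --d--> r0
  r0 --d--> r1
  r1 --c--> r1
  r1 --d--> r0
  r0 --d--> r1
Final state: r1
Accept states: {r2}
No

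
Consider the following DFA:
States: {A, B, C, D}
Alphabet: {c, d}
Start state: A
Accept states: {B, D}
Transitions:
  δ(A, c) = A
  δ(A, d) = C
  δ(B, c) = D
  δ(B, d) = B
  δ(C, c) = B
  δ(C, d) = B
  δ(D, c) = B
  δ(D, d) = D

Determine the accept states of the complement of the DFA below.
Complement accept states = All states \ Original accept states
= {A, B, C, D} \ {B, D}
{A, C}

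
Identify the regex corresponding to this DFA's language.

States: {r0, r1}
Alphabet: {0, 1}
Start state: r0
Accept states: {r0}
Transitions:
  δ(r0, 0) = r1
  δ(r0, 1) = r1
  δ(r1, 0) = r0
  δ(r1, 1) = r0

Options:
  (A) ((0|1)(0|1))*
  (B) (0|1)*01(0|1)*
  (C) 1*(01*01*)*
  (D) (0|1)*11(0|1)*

Check each option against the DFA on short strings; one disagreement eliminates an option:
  (A) ((0|1)(0|1))*: agrees with the DFA on every string of length ≤ 6
  (B) (0|1)*01(0|1)*: on ε the DFA stays in r0 and accepts (r0 ∈ Accept), but the regex does not match it → eliminate
  (C) 1*(01*01*)*: on '1' the DFA goes r0 → r1 and rejects (r1 ∉ Accept), but the regex matches it → eliminate
  (D) (0|1)*11(0|1)*: on ε the DFA stays in r0 and accepts (r0 ∈ Accept), but the regex does not match it → eliminate
Only (A) is consistent with the DFA.
(A) ((0|1)(0|1))*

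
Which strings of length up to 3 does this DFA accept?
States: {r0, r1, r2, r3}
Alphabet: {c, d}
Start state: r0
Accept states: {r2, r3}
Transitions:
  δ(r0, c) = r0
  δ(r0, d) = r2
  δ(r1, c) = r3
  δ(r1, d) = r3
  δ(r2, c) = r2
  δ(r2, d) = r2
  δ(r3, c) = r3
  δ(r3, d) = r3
d, cd, dc, dd, ccd, cdc, cdd, dcc, dcd, ddc, ddd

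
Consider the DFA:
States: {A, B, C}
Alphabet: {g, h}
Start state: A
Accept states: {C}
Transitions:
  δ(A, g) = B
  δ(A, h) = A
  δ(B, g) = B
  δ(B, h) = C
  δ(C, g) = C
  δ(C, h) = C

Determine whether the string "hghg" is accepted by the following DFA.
Processing string "hghg":
  A --h--> A
  A --g--> B
  B --h--> C
  C --g--> C
Final state: C
Accept states: {C}
Yes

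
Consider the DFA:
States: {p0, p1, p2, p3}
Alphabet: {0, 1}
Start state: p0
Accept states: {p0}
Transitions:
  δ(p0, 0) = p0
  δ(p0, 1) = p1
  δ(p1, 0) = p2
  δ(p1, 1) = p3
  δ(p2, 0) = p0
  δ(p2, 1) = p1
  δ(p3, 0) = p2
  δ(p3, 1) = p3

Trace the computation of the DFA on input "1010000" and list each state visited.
read '1': p0 → p1
  read '0': p1 → p2
  read '1': p2 → p1
  read '0': p1 → p2
  read '0': p2 → p0
  read '0': p0 → p0
  read '0': p0 → p0
p0 -> p1 -> p2 -> p1 -> p2 -> p0 -> p0 -> p0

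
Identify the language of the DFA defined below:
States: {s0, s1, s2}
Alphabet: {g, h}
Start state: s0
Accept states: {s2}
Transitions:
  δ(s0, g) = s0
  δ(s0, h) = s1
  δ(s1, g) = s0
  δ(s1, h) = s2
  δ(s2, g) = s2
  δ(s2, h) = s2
Testing a few strings:
  'ggg' → reject
  'hgh' → reject
  'gghg' → reject
  'hghh' → accept
State roles: s0=no progress toward hh; s1=one trailing h; s2=substring hh seen
All strings over {g,h} containing the substring hh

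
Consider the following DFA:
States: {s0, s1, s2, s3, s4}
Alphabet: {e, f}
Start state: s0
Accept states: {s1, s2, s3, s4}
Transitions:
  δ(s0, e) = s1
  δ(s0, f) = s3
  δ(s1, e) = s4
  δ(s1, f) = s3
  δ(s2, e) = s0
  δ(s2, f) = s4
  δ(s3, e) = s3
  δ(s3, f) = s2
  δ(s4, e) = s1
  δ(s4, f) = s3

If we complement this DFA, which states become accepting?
Complement accept states = All states \ Original accept states
= {s0, s1, s2, s3, s4} \ {s1, s2, s3, s4}
{s0}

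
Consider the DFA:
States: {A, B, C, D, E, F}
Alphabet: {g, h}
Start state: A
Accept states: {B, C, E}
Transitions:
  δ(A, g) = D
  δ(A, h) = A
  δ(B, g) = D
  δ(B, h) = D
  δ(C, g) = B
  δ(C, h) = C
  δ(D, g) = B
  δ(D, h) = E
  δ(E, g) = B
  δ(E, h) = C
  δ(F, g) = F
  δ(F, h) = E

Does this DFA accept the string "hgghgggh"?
Processing string "hgghgggh":
  A --h--> A
  A --g--> D
  D --g--> B
  B --h--> D
  D --g--> B
  B --g--> D
  D --g--> B
  B --h--> D
Final state: D
Accept states: {B, C, E}
No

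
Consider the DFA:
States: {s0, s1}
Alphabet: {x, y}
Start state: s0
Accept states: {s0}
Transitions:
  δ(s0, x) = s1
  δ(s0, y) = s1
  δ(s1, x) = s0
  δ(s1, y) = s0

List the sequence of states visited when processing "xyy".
read 'x': s0 → s1
  read 'y': s1 → s0
  read 'y': s0 → s1
s0 -> s1 -> s0 -> s1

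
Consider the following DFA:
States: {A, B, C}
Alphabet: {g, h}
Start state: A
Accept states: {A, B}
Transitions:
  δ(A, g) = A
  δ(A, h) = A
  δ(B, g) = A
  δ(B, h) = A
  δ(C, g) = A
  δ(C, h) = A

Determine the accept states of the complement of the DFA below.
Complement accept states = All states \ Original accept states
= {A, B, C} \ {A, B}
{C}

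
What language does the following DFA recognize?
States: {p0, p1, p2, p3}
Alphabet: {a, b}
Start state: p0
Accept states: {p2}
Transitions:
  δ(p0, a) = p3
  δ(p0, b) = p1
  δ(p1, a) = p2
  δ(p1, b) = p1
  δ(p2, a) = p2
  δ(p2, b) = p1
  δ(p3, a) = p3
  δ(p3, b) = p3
Testing a few strings:
  'a' → reject
  'aaba' → reject
  'baab' → reject
  'baaa' → accept
State roles: p0=no input read; p1=started with b, last symbol b; p2=started with b, last symbol a; p3=started with a (dead)
All strings over {a,b} that start with b and end with a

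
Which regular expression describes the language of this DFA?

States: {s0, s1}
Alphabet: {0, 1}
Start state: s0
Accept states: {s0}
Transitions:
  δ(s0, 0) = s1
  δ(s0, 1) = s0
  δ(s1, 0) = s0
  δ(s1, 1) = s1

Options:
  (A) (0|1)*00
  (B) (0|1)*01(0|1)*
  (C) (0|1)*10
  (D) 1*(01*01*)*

Check each option against the DFA on short strings; one disagreement eliminates an option:
  (A) (0|1)*00: on ε the DFA stays in s0 and accepts (s0 ∈ Accept), but the regex does not match it → eliminate
  (B) (0|1)*01(0|1)*: on ε the DFA stays in s0 and accepts (s0 ∈ Accept), but the regex does not match it → eliminate
  (C) (0|1)*10: on ε the DFA stays in s0 and accepts (s0 ∈ Accept), but the regex does not match it → eliminate
  (D) 1*(01*01*)*: agrees with the DFA on every string of length ≤ 6
Only (D) is consistent with the DFA.
(D) 1*(01*01*)*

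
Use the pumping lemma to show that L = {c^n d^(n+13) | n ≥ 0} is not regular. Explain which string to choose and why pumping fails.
Assume L is regular with pumping length p. Idea: pumping the c-block breaks the fixed offset of 13.
Choose s = c^p d^(p+13) ∈ L. By the pumping lemma, s = xyz with |xy| ≤ p, |y| > 0, so y = c^k with k ≥ 1. Then xy²z = c^(p+k) d^(p+13). For this to be in L we would need p+13 = (p+k)+13, i.e. k = 0, contradicting k ≥ 1. So xy²z ∉ L.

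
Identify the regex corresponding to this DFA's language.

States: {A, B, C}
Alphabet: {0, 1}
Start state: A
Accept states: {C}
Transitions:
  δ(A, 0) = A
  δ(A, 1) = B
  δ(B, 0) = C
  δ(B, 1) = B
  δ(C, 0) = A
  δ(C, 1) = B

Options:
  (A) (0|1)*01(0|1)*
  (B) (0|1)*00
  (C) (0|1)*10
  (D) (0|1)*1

Check each option against the DFA on short strings; one disagreement eliminates an option:
  (A) (0|1)*01(0|1)*: on '01' the DFA goes A → A → B and rejects (B ∉ Accept), but the regex matches it → eliminate
  (B) (0|1)*00: on '00' the DFA goes A → A → A and rejects (A ∉ Accept), but the regex matches it → eliminate
  (C) (0|1)*10: agrees with the DFA on every string of length ≤ 6
  (D) (0|1)*1: on '1' the DFA goes A → B and rejects (B ∉ Accept), but the regex matches it → eliminate
Only (C) is consistent with the DFA.
(C) (0|1)*10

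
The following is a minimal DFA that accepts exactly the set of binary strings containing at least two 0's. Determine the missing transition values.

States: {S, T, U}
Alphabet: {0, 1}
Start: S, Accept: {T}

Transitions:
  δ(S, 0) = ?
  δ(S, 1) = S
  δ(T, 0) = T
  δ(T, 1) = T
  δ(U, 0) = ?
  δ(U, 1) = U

From the language and accept set, identify what each state tracks — S: zero 0's seen; T: ≥ two 0's seen; U: one 0 seen.
Each missing δ(q, a) is the state matching the new tracked value after reading a.
δ(S, 0) = U; δ(U, 0) = T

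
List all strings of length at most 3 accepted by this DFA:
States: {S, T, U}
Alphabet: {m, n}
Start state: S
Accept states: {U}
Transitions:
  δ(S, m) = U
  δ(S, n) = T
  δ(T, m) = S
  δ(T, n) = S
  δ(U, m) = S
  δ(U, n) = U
m, mn, mmm, mnn, nmm, nnm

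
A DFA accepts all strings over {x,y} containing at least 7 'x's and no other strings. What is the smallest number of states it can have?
By Myhill–Nerode, count the distinguishable equivalence classes: 8 classes — having seen 0, 1, …, 6, or ≥7 copies of 'x'; any two classes i < j (j ≤ 7) are distinguished by the string x^(7−j), which takes class j to 7 copies (accepted) but leaves class i below 7 (rejected).
8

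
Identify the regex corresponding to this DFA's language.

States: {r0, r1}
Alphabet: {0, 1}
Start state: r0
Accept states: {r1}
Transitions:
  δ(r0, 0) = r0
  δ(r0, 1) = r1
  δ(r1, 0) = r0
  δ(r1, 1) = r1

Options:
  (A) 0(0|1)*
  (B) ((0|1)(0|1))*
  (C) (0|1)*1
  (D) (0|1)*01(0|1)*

Check each option against the DFA on short strings; one disagreement eliminates an option:
  (A) 0(0|1)*: on '0' the DFA goes r0 → r0 and rejects (r0 ∉ Accept), but the regex matches it → eliminate
  (B) ((0|1)(0|1))*: on ε the DFA stays in r0 and rejects (r0 ∉ Accept), but the regex matches it → eliminate
  (C) (0|1)*1: agrees with the DFA on every string of length ≤ 6
  (D) (0|1)*01(0|1)*: on '1' the DFA goes r0 → r1 and accepts (r1 ∈ Accept), but the regex does not match it → eliminate
Only (C) is consistent with the DFA.
(C) (0|1)*1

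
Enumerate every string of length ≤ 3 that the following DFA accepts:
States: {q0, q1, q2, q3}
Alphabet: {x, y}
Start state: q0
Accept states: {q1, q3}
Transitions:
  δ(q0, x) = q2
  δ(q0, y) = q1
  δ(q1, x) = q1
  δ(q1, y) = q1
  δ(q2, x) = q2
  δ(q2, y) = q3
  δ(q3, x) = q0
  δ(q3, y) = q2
y, xy, yx, yy, xxy, yxx, yxy, yyx, yyy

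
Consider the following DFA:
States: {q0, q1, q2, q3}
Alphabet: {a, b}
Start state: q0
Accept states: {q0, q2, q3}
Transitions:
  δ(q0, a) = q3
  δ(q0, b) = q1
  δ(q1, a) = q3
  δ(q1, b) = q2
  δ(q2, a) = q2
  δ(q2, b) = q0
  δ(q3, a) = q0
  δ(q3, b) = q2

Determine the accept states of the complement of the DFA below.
Complement accept states = All states \ Original accept states
= {q0, q1, q2, q3} \ {q0, q2, q3}
{q1}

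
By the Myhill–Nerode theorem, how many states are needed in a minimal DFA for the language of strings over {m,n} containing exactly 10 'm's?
By Myhill–Nerode, count the distinguishable equivalence classes: 12 classes — having seen 0, 1, …, 10, or >10 copies of 'm'; the count-10 class is the only accepting one and >10 is dead.
12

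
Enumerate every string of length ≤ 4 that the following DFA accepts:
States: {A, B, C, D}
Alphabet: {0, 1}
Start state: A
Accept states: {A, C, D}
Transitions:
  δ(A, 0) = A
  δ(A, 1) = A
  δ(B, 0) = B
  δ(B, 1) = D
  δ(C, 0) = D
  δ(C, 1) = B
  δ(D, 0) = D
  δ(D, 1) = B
ε, 0, 1, 00, 01, 10, 11, 000, 001, 010, 011, 100, 101, 110, 111, 0000, 0001, 0010, 0011, 0100, 0101, 0110, 0111, 1000, 1001, 1010, 1011, 1100, 1101, 1110, 1111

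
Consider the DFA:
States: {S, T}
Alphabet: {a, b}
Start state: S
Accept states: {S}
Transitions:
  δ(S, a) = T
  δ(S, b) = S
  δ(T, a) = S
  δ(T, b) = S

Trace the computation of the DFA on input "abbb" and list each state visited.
read 'a': S → T
  read 'b': T → S
  read 'b': S → S
  read 'b': S → S
S -> T -> S -> S -> S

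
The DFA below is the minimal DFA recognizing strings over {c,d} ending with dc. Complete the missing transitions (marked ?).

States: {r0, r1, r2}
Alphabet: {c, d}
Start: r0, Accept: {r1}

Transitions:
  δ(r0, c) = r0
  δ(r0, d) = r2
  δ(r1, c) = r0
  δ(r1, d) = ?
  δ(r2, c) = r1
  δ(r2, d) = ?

From the language and accept set, identify what each state tracks — r0: no suffix match; r1: suffix is dc; r2: one trailing d.
Each missing δ(q, a) is the state matching the new tracked value after reading a.
δ(r1, d) = r2; δ(r2, d) = r2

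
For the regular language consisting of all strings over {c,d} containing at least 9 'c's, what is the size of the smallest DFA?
By Myhill–Nerode, count the distinguishable equivalence classes: 10 classes — having seen 0, 1, …, 8, or ≥9 copies of 'c'; any two classes i < j (j ≤ 9) are distinguished by the string c^(9−j), which takes class j to 9 copies (accepted) but leaves class i below 9 (rejected).
10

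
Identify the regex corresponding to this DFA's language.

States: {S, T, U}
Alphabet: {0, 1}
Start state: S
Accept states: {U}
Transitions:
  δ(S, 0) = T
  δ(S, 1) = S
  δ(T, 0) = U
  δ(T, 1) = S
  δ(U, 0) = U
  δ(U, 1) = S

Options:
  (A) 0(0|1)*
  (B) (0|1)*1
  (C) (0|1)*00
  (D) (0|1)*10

Check each option against the DFA on short strings; one disagreement eliminates an option:
  (A) 0(0|1)*: on '0' the DFA goes S → T and rejects (T ∉ Accept), but the regex matches it → eliminate
  (B) (0|1)*1: on '1' the DFA goes S → S and rejects (S ∉ Accept), but the regex matches it → eliminate
  (C) (0|1)*00: agrees with the DFA on every string of length ≤ 6
  (D) (0|1)*10: on '00' the DFA goes S → T → U and accepts (U ∈ Accept), but the regex does not match it → eliminate
Only (C) is consistent with the DFA.
(C) (0|1)*00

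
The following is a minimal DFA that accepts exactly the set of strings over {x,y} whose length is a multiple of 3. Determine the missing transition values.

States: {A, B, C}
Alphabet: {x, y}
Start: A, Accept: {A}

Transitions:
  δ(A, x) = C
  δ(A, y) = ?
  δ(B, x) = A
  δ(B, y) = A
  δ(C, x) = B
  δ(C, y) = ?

From the language and accept set, identify what each state tracks — A: length ≡ 0 (mod 3); B: length ≡ 2 (mod 3); C: length ≡ 1 (mod 3).
Each missing δ(q, a) is the state matching the new tracked value after reading a.
δ(A, y) = C; δ(C, y) = B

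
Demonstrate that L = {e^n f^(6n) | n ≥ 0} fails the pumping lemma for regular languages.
Assume L is regular with pumping length p. Idea: pumping the e-block breaks the 1:6 ratio.
Choose s = e^p f^(6p) (length 7p ≥ p). By the pumping lemma, s = xyz with |xy| ≤ p, |y| > 0, so y = e^k with k ≥ 1. Then xy²z = e^(p+k) f^(6p). For this to be in L we would need 6p = 6(p+k), i.e. 6k = 0, contradicting k ≥ 1. So xy²z ∉ L.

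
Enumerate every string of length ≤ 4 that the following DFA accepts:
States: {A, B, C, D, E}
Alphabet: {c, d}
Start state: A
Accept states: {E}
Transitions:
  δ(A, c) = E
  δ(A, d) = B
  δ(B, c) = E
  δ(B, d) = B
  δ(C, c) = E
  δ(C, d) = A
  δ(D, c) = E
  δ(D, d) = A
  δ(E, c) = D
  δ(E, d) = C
c, dc, ccc, cdc, ddc, ccdc, cddc, dccc, dcdc, dddc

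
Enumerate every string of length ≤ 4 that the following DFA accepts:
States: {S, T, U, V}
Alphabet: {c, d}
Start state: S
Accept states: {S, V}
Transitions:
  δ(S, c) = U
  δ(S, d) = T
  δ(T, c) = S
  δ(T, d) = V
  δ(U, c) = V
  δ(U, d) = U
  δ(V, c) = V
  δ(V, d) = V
ε, cc, dc, dd, ccc, ccd, cdc, ddc, ddd, cccc, cccd, ccdc, ccdd, cdcc, cdcd, cddc, dccc, dcdc, dcdd, ddcc, ddcd, dddc, dddd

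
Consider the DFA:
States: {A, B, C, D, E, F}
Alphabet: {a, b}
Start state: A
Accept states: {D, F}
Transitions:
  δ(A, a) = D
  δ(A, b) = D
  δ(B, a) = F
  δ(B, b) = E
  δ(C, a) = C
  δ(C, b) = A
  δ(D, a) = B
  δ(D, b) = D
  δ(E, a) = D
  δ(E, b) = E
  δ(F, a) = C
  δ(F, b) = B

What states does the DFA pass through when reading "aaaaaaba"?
read 'a': A → D
  read 'a': D → B
  read 'a': B → F
  read 'a': F → C
  read 'a': C → C
  read 'a': C → C
  read 'b': C → A
  read 'a': A → D
A -> D -> B -> F -> C -> C -> C -> A -> D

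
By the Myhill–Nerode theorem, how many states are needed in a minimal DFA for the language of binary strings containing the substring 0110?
By Myhill–Nerode, count the distinguishable equivalence classes: 5 classes — one per longest suffix of the input that is a prefix of '0110' (lengths 0 through 3), plus an absorbing 'already seen 0110' class.
5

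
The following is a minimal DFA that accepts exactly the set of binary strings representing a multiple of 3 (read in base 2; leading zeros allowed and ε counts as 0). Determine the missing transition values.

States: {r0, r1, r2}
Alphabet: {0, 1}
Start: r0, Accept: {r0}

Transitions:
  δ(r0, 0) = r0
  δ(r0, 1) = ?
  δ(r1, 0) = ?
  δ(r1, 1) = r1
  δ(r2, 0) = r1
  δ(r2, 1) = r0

From the language and accept set, identify what each state tracks — r0: value ≡ 0 (mod 3); r1: value ≡ 2 (mod 3); r2: value ≡ 1 (mod 3).
Each missing δ(q, a) is the state matching the new tracked value after reading a.
δ(r0, 1) = r2; δ(r1, 0) = r2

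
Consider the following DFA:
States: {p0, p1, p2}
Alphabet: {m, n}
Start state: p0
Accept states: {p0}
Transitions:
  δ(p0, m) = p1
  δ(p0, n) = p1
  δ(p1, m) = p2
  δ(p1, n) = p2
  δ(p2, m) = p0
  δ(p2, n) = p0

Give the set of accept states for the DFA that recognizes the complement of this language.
Complement accept states = All states \ Original accept states
= {p0, p1, p2} \ {p0}
{p1, p2}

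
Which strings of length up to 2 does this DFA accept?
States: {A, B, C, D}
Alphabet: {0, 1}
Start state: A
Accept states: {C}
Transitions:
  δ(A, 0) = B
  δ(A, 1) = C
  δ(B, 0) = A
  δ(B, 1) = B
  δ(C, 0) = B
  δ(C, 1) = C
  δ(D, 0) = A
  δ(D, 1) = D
1, 11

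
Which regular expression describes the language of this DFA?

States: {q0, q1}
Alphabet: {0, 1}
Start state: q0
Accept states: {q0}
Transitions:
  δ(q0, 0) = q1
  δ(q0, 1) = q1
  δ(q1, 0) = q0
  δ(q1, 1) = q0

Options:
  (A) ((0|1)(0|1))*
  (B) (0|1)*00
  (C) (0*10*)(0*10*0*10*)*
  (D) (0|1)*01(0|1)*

Check each option against the DFA on short strings; one disagreement eliminates an option:
  (A) ((0|1)(0|1))*: agrees with the DFA on every string of length ≤ 6
  (B) (0|1)*00: on ε the DFA stays in q0 and accepts (q0 ∈ Accept), but the regex does not match it → eliminate
  (C) (0*10*)(0*10*0*10*)*: on ε the DFA stays in q0 and accepts (q0 ∈ Accept), but the regex does not match it → eliminate
  (D) (0|1)*01(0|1)*: on ε the DFA stays in q0 and accepts (q0 ∈ Accept), but the regex does not match it → eliminate
Only (A) is consistent with the DFA.
(A) ((0|1)(0|1))*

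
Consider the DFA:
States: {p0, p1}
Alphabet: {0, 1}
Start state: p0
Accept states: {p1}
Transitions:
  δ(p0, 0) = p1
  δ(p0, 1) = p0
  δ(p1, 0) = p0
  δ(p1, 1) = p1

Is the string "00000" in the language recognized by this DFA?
Processing string "00000":
  p0 --0--> p1
  p1 --0--> p0
  p0 --0--> p1
  p1 --0--> p0
  p0 --0--> p1
Final state: p1
Accept states: {p1}
Yes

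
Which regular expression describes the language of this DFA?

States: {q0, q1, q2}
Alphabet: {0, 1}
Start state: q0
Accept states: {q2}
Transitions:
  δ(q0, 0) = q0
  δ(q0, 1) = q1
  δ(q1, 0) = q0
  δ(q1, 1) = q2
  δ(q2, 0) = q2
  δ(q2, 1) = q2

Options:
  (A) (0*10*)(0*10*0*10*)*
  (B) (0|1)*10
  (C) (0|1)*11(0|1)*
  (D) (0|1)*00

Check each option against the DFA on short strings; one disagreement eliminates an option:
  (A) (0*10*)(0*10*0*10*)*: on '1' the DFA goes q0 → q1 and rejects (q1 ∉ Accept), but the regex matches it → eliminate
  (B) (0|1)*10: on '10' the DFA goes q0 → q1 → q0 and rejects (q0 ∉ Accept), but the regex matches it → eliminate
  (C) (0|1)*11(0|1)*: agrees with the DFA on every string of length ≤ 6
  (D) (0|1)*00: on '00' the DFA goes q0 → q0 → q0 and rejects (q0 ∉ Accept), but the regex matches it → eliminate
Only (C) is consistent with the DFA.
(C) (0|1)*11(0|1)*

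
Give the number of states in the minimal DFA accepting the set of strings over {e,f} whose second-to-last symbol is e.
By Myhill–Nerode, count the distinguishable equivalence classes: 2^2 = 4 classes — the DFA must remember the last 2 symbols read; every pair of distinct length-2 suffixes is distinguishable by some continuation.
4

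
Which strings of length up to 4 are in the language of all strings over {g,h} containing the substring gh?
gh, ggh, ghg, ghh, hgh, gggh, gghg, gghh, ghgg, ghgh, ghhg, ghhh, hggh, hghg, hghh, hhgh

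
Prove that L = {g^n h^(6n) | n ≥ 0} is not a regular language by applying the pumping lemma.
Assume L is regular with pumping length p. Idea: pumping the g-block breaks the 1:6 ratio.
Choose s = g^p h^(6p) (length 7p ≥ p). By the pumping lemma, s = xyz with |xy| ≤ p, |y| > 0, so y = g^k with k ≥ 1. Then xy²z = g^(p+k) h^(6p). For this to be in L we would need 6p = 6(p+k), i.e. 6k = 0, contradicting k ≥ 1. So xy²z ∉ L.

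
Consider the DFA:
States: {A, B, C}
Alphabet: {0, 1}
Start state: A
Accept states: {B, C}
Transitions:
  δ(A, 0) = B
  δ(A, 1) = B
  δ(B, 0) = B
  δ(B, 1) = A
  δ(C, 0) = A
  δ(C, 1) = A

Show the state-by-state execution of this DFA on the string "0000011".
read '0': A → B
  read '0': B → B
  read '0': B → B
  read '0': B → B
  read '0': B → B
  read '1': B → A
  read '1': A → B
A -> B -> B -> B -> B -> B -> A -> B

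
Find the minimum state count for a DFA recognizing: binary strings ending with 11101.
By Myhill–Nerode, count the distinguishable equivalence classes: 6 classes — one per longest suffix of the input that is a prefix of '11101' (lengths 0 through 5); only the length-5 class is accepting.
6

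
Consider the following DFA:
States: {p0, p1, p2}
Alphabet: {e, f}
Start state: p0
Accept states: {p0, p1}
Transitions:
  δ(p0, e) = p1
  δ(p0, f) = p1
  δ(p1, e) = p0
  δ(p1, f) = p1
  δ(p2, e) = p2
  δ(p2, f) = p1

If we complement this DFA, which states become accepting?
Complement accept states = All states \ Original accept states
= {p0, p1, p2} \ {p0, p1}
{p2}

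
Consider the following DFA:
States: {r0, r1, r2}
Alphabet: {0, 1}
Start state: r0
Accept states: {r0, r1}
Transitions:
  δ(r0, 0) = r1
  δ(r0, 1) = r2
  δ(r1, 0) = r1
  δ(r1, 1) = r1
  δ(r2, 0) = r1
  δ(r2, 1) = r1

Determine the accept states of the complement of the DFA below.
Complement accept states = All states \ Original accept states
= {r0, r1, r2} \ {r0, r1}
{r2}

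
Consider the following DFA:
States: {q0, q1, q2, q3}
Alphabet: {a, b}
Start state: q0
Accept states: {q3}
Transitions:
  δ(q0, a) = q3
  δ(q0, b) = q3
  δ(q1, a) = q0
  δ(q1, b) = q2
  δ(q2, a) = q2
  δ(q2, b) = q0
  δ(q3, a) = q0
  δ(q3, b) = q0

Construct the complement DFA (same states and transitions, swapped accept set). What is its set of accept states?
Complement accept states = All states \ Original accept states
= {q0, q1, q2, q3} \ {q3}
{q0, q1, q2}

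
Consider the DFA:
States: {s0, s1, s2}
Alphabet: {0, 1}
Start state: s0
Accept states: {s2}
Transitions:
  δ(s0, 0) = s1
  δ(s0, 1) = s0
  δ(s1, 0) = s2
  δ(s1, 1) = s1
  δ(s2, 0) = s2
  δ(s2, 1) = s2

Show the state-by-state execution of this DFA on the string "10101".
read '1': s0 → s0
  read '0': s0 → s1
  read '1': s1 → s1
  read '0': s1 → s2
  read '1': s2 → s2
s0 -> s0 -> s1 -> s1 -> s2 -> s2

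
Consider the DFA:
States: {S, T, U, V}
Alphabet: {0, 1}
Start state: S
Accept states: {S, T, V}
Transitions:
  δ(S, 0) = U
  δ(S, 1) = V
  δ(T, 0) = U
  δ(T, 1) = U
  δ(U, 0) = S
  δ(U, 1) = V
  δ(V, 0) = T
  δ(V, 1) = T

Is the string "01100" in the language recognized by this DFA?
Processing string "01100":
  S --0--> U
  U --1--> V
  V --1--> T
  T --0--> U
  U --0--> S
Final state: S
Accept states: {S, T, V}
Yes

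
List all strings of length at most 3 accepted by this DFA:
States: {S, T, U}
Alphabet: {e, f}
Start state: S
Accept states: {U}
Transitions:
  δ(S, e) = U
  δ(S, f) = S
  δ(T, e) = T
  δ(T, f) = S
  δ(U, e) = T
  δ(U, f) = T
e, fe, ffe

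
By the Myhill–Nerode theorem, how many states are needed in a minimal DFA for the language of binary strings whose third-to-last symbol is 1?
By Myhill–Nerode, count the distinguishable equivalence classes: 2^3 = 8 classes — the DFA must remember the last 3 symbols read; every pair of distinct length-3 suffixes is distinguishable by some continuation.
8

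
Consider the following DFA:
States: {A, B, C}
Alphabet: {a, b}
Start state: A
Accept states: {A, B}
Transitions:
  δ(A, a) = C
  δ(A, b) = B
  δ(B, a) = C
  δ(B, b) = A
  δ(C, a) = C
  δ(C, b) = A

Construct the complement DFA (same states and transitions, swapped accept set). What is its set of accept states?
Complement accept states = All states \ Original accept states
= {A, B, C} \ {A, B}
{C}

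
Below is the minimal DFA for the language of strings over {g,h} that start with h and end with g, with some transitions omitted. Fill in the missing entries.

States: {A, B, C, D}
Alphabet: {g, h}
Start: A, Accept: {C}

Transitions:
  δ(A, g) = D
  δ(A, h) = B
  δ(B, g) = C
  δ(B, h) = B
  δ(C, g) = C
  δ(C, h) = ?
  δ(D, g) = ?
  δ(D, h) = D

From the language and accept set, identify what each state tracks — A: no input read; B: started with h, last symbol h; C: started with h, last symbol g; D: started with g (dead).
Each missing δ(q, a) is the state matching the new tracked value after reading a.
δ(C, h) = B; δ(D, g) = D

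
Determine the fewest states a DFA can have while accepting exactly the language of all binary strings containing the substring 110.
By Myhill–Nerode, count the distinguishable equivalence classes: 4 classes — one per longest suffix of the input that is a prefix of '110' (lengths 0 through 2), plus an absorbing 'already seen 110' class.
4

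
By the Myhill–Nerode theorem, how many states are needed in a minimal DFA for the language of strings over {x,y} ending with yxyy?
By Myhill–Nerode, count the distinguishable equivalence classes: 5 classes — one per longest suffix of the input that is a prefix of 'yxyy' (lengths 0 through 4); only the length-4 class is accepting.
5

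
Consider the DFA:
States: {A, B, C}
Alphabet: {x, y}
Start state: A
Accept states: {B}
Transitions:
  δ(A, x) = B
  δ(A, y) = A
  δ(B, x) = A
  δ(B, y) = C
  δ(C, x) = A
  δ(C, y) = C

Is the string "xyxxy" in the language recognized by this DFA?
Processing string "xyxxy":
  A --x--> B
  B --y--> C
  C --x--> A
  A --x--> B
  B --y--> C
Final state: C
Accept states: {B}
No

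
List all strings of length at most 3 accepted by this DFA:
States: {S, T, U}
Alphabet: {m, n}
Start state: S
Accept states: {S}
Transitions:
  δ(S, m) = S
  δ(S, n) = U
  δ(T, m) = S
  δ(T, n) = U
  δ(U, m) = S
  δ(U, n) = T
ε, m, mm, nm, mmm, mnm, nmm, nnm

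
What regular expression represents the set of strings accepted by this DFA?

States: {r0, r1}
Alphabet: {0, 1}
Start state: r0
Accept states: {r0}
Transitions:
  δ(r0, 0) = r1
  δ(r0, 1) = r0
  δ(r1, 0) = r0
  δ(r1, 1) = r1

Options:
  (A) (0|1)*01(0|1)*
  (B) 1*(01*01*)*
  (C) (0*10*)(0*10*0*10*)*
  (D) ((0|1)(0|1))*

Check each option against the DFA on short strings; one disagreement eliminates an option:
  (A) (0|1)*01(0|1)*: on ε the DFA stays in r0 and accepts (r0 ∈ Accept), but the regex does not match it → eliminate
  (B) 1*(01*01*)*: agrees with the DFA on every string of length ≤ 6
  (C) (0*10*)(0*10*0*10*)*: on ε the DFA stays in r0 and accepts (r0 ∈ Accept), but the regex does not match it → eliminate
  (D) ((0|1)(0|1))*: on '1' the DFA goes r0 → r0 and accepts (r0 ∈ Accept), but the regex does not match it → eliminate
Only (B) is consistent with the DFA.
(B) 1*(01*01*)*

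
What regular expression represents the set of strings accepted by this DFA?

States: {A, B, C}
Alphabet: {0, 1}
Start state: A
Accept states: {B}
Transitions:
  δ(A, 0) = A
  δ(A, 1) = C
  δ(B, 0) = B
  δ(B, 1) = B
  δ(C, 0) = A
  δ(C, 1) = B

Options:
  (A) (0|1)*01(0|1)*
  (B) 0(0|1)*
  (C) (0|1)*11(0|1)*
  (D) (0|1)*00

Check each option against the DFA on short strings; one disagreement eliminates an option:
  (A) (0|1)*01(0|1)*: on '01' the DFA goes A → A → C and rejects (C ∉ Accept), but the regex matches it → eliminate
  (B) 0(0|1)*: on '0' the DFA goes A → A and rejects (A ∉ Accept), but the regex matches it → eliminate
  (C) (0|1)*11(0|1)*: agrees with the DFA on every string of length ≤ 6
  (D) (0|1)*00: on '00' the DFA goes A → A → A and rejects (A ∉ Accept), but the regex matches it → eliminate
Only (C) is consistent with the DFA.
(C) (0|1)*11(0|1)*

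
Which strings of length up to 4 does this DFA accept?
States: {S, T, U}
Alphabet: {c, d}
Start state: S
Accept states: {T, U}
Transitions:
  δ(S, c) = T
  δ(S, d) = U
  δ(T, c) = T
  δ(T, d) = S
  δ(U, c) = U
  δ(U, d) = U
c, d, cc, dc, dd, ccc, cdc, cdd, dcc, dcd, ddc, ddd, cccc, ccdc, ccdd, cdcc, cddc, cddd, dccc, dccd, dcdc, dcdd, ddcc, ddcd, dddc, dddd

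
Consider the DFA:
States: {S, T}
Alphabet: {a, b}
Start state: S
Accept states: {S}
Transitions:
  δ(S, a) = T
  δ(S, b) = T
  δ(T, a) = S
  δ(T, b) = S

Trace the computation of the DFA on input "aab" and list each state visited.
read 'a': S → T
  read 'a': T → S
  read 'b': S → T
S -> T -> S -> T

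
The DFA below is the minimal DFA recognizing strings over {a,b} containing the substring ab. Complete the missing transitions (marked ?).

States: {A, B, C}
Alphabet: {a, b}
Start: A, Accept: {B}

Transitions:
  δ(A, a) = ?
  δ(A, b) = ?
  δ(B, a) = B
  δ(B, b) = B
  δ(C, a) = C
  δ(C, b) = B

From the language and accept set, identify what each state tracks — A: no a seen yet; B: substring ab seen; C: seen a a, waiting for b.
Each missing δ(q, a) is the state matching the new tracked value after reading a.
δ(A, a) = C; δ(A, b) = A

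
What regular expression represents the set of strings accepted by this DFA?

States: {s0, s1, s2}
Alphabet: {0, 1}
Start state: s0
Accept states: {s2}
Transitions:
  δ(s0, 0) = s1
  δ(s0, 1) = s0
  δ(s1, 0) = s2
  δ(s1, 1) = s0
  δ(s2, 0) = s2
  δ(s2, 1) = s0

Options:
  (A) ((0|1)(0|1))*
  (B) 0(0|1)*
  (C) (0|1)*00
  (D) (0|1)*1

Check each option against the DFA on short strings; one disagreement eliminates an option:
  (A) ((0|1)(0|1))*: on ε the DFA stays in s0 and rejects (s0 ∉ Accept), but the regex matches it → eliminate
  (B) 0(0|1)*: on '0' the DFA goes s0 → s1 and rejects (s1 ∉ Accept), but the regex matches it → eliminate
  (C) (0|1)*00: agrees with the DFA on every string of length ≤ 6
  (D) (0|1)*1: on '1' the DFA goes s0 → s0 and rejects (s0 ∉ Accept), but the regex matches it → eliminate
Only (C) is consistent with the DFA.
(C) (0|1)*00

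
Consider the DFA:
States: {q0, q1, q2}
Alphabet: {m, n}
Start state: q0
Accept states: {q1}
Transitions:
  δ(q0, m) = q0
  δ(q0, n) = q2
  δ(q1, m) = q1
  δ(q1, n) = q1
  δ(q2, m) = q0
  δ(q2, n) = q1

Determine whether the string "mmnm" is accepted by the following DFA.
Processing string "mmnm":
  q0 --m--> q0
  q0 --m--> q0
  q0 --n--> q2
  q2 --m--> q0
Final state: q0
Accept states: {q1}
No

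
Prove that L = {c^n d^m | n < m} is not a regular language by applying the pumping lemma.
Assume L is regular with pumping length p. Idea: pumping up the c-block makes the c-count reach the d-count.
Choose s = c^p d^(p+1) ∈ L. By the pumping lemma, s = xyz with |xy| ≤ p, |y| > 0, so y = c^k with k ≥ 1. Then xy²z = c^(p+k) d^(p+1). Since p+k ≥ p+1, the number of c's is no longer strictly less than the number of d's, so xy²z ∉ L.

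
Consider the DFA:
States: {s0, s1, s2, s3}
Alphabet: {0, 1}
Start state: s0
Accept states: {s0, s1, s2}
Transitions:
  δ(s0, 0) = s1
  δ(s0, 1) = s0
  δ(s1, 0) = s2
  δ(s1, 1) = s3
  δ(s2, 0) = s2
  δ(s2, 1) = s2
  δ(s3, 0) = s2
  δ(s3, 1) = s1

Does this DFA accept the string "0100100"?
Processing string "0100100":
  s0 --0--> s1
  s1 --1--> s3
  s3 --0--> s2
  s2 --0--> s2
  s2 --1--> s2
  s2 --0--> s2
  s2 --0--> s2
Final state: s2
Accept states: {s0, s1, s2}
Yes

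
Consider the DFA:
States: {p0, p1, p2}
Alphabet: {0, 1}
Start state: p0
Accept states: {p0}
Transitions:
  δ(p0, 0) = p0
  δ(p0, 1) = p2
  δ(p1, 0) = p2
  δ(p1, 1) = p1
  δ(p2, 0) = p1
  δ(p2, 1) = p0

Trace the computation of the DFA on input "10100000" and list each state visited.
read '1': p0 → p2
  read '0': p2 → p1
  read '1': p1 → p1
  read '0': p1 → p2
  read '0': p2 → p1
  read '0': p1 → p2
  read '0': p2 → p1
  read '0': p1 → p2
p0 -> p2 -> p1 -> p1 -> p2 -> p1 -> p2 -> p1 -> p2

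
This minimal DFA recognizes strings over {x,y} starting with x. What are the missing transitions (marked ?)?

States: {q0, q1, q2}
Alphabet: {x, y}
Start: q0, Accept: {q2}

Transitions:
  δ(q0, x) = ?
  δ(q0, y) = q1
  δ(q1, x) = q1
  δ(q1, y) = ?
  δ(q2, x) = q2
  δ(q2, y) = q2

From the language and accept set, identify what each state tracks — q0: no input read; q1: started with y (dead); q2: started with x.
Each missing δ(q, a) is the state matching the new tracked value after reading a.
δ(q0, x) = q2; δ(q1, y) = q1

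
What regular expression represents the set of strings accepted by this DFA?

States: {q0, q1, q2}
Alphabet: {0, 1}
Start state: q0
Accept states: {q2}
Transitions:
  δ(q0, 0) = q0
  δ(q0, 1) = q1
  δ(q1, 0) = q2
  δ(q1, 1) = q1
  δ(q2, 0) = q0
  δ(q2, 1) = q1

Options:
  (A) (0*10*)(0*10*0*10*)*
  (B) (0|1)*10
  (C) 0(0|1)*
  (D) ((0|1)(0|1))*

Check each option against the DFA on short strings; one disagreement eliminates an option:
  (A) (0*10*)(0*10*0*10*)*: on '1' the DFA goes q0 → q1 and rejects (q1 ∉ Accept), but the regex matches it → eliminate
  (B) (0|1)*10: agrees with the DFA on every string of length ≤ 6
  (C) 0(0|1)*: on '0' the DFA goes q0 → q0 and rejects (q0 ∉ Accept), but the regex matches it → eliminate
  (D) ((0|1)(0|1))*: on ε the DFA stays in q0 and rejects (q0 ∉ Accept), but the regex matches it → eliminate
Only (B) is consistent with the DFA.
(B) (0|1)*10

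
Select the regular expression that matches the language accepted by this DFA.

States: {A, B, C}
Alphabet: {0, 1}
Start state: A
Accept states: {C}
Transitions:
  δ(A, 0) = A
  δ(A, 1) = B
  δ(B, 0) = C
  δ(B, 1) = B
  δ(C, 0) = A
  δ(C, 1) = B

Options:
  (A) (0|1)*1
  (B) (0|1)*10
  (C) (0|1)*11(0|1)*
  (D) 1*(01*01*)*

Check each option against the DFA on short strings; one disagreement eliminates an option:
  (A) (0|1)*1: on '1' the DFA goes A → B and rejects (B ∉ Accept), but the regex matches it → eliminate
  (B) (0|1)*10: agrees with the DFA on every string of length ≤ 6
  (C) (0|1)*11(0|1)*: on '10' the DFA goes A → B → C and accepts (C ∈ Accept), but the regex does not match it → eliminate
  (D) 1*(01*01*)*: on ε the DFA stays in A and rejects (A ∉ Accept), but the regex matches it → eliminate
Only (B) is consistent with the DFA.
(B) (0|1)*10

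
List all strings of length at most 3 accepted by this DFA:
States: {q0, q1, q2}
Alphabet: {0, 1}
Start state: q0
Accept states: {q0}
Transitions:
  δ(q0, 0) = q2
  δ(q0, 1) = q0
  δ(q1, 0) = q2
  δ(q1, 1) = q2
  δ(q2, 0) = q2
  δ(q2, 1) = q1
ε, 1, 11, 111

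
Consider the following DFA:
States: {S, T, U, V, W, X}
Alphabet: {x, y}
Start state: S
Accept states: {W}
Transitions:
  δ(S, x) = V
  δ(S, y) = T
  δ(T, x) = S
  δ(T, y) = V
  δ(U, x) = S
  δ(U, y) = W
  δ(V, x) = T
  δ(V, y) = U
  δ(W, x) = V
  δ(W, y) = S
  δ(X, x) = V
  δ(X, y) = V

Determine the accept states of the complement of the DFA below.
Complement accept states = All states \ Original accept states
= {S, T, U, V, W, X} \ {W}
{S, T, U, V, X}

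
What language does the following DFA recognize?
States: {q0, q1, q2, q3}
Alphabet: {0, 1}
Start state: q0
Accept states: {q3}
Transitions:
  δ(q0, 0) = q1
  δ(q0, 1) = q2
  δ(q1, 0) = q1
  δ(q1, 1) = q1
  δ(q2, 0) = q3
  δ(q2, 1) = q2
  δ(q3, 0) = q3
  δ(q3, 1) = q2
Testing a few strings:
  '1' → reject
  '010' → reject
  '1111' → reject
  '00' → reject
State roles: q0=no input read; q1=started with 0 (dead); q2=started with 1, last symbol 1; q3=started with 1, last symbol 0
All binary strings that start with 1 and end with 0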